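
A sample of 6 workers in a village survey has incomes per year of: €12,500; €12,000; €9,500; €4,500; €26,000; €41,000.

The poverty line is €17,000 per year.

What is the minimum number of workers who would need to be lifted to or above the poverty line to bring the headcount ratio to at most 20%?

3

4 of the 6 workers are poor, so H = 4/6 = 0.667.
A headcount ratio of at most 20% allows at most ⌊0.20 × 6⌋ = 1 poor workers.
So at least 4 − 1 = 3 must be lifted.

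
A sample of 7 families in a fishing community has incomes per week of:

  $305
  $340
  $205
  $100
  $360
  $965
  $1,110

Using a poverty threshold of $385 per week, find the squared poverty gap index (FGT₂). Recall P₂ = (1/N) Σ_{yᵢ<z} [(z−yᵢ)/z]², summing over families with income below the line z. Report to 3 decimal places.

0.118

Below the line: $100, $205, $305, $340, $360 (q = 5 of N = 7).
Shortfall ratios: (385−100)/385 = 0.7403; (385−205)/385 = 0.4675; (385−305)/385 = 0.2078; (385−340)/385 = 0.1169; (385−360)/385 = 0.0649.
Squared: 0.5480; 0.2186; 0.0432; 0.0137; 0.0042.
Sum = 0.827627; P₂ = 0.827627 / 7 = 0.118.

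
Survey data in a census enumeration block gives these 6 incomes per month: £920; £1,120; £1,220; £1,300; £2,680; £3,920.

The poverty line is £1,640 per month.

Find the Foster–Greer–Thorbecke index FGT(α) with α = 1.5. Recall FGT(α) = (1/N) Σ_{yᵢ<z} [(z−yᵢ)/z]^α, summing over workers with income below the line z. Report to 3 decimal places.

0.116

Below z: £920, £1,120, £1,220, £1,300 (q = 4 of N = 6).
Gap ratios (z−y)/z: (1640−920)/1640 = 0.4390; (1640−1120)/1640 = 0.3171; (1640−1220)/1640 = 0.2561; (1640−1300)/1640 = 0.2073.
Raised to α = 1.5: 0.29089; 0.17854; 0.12960; 0.09440.
Sum = 0.693431; FGT(1.5) = 0.693431 / 6 = 0.116.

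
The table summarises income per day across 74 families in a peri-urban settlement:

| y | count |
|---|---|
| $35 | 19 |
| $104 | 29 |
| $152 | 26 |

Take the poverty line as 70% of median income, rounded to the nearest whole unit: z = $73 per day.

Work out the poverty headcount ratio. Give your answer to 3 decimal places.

19 of the 74 families have income below $73.
H = 19/74 = 0.257.

0.257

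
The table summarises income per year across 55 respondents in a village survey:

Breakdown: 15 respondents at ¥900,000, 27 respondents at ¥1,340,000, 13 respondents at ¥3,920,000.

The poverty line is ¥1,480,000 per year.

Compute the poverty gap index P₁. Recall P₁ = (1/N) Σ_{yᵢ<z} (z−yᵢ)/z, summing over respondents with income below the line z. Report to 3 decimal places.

Below z: 15×¥900,000, 27×¥1,340,000 (q = 42 of N = 55).
Gap ratios (z−y)/z: (1480000−900000)/1480000 = 0.3919 (×15); (1480000−1340000)/1480000 = 0.0946 (×27).
Sum of shortfalls = 8.432432; P₁ averages over all N: 8.432432 / 55 = 0.153.

0.153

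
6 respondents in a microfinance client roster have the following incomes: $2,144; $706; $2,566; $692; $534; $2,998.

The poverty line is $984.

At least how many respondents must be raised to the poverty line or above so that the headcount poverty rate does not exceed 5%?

3

Currently q = 3 of N = 6 are below the line (H = 0.500).
A headcount ratio of at most 5% allows at most ⌊0.05 × 6⌋ = 0 poor respondents.
So at least 3 − 0 = 3 must be lifted.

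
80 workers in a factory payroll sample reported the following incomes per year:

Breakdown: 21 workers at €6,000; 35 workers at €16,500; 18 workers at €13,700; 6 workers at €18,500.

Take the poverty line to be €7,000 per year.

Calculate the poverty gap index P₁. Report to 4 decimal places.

0.0375

Below z: 21×€6,000 (q = 21 of N = 80).
Gap ratios (z−y)/z: (7000−6000)/7000 = 0.1429 (×21).
Sum of shortfalls = 3.000000; P₁ averages over all N: 3.000000 / 80 = 0.0375.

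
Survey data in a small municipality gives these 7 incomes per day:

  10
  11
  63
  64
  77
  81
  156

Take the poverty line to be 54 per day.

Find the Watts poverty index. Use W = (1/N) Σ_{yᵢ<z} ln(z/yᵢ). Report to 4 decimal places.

Poor units: 10, 11 (q = 2 of N = 7).
Log shortfalls: ln(54/10) = 1.6864; ln(54/11) = 1.5911.
W = 3.277488 / 7 = 0.4682.

0.4682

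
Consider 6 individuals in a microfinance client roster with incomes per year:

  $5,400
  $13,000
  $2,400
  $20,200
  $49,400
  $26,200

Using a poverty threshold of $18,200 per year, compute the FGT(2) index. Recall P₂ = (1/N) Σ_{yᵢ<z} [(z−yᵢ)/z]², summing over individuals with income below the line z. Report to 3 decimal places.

Poor units: $2,400, $5,400, $13,000 (q = 3 of N = 6).
Normalized shortfalls: (18200−2400)/18200 = 0.8681; (18200−5400)/18200 = 0.7033; (18200−13000)/18200 = 0.2857.
Squared: 0.7537; 0.4946; 0.0816.
Sum = 1.329912; P₂ = 1.329912 / 6 = 0.222.

0.222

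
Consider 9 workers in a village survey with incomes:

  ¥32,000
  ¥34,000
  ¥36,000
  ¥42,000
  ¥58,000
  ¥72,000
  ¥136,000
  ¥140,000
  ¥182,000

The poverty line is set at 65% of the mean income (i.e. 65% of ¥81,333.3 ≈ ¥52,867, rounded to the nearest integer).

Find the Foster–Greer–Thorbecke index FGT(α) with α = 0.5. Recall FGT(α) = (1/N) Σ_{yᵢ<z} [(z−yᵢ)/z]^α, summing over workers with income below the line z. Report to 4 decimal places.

Incomes under z: ¥32,000, ¥34,000, ¥36,000, ¥42,000 (q = 4 of N = 9).
Gap ratios (z−y)/z: (52867−32000)/52867 = 0.3947; (52867−34000)/52867 = 0.3569; (52867−36000)/52867 = 0.3190; (52867−42000)/52867 = 0.2056.
Raised to α = 0.5: 0.62826; 0.59739; 0.56484; 0.45338.
Sum = 2.243871; FGT(0.5) = 2.243871 / 9 = 0.2493.

0.2493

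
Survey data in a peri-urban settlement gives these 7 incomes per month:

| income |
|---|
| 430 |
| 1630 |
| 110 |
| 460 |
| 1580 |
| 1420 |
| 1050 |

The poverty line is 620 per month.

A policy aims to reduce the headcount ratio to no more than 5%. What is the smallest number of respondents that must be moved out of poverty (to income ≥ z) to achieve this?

3

3 of the 7 respondents are poor, so H = 3/7 = 0.429.
A headcount ratio of at most 5% allows at most ⌊0.05 × 7⌋ = 0 poor respondents.
So at least 3 − 0 = 3 must be lifted.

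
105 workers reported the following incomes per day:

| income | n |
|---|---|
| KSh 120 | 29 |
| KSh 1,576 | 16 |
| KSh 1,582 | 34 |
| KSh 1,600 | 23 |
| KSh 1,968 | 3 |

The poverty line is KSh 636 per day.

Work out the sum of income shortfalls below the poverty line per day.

Poor units: 29×KSh 120 (q = 29 of N = 105).
Individual gaps: 29×(636−120) = 14964.
Aggregate gap = KSh 14,964.

KSh 14,964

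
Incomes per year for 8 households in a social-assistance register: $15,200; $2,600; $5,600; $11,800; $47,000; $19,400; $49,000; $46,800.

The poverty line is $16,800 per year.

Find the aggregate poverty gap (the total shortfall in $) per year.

$32,000

Below the line: $2,600, $5,600, $11,800, $15,200 (q = 4 of N = 8).
Individual gaps: 16800−2600 = 14200; 16800−5600 = 11200; 16800−11800 = 5000; 16800−15200 = 1600.
Aggregate gap = $32,000.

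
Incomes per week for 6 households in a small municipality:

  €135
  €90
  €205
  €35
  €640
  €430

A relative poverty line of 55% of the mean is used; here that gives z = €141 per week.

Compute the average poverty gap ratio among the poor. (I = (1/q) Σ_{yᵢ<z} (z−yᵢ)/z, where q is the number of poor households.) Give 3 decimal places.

0.385

Below the line: €35, €90, €135 (q = 3 of N = 6).
Shortfall ratios (z−y)/z: 0.7518, 0.3617, 0.0426; sum = 1.156028.
I averages over the q = 3 poor units only: 1.156028 / 3 = 0.385.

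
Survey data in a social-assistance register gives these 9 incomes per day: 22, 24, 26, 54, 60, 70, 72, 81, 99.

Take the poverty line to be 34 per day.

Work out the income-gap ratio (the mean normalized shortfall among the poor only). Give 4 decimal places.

Incomes under z: 22, 24, 26 (q = 3 of N = 9).
Relative gaps: 0.3529, 0.2941, 0.2353; sum = 0.882353.
The income-gap ratio divides by q (the poor only): 0.882353 / 3 = 0.2941.

0.2941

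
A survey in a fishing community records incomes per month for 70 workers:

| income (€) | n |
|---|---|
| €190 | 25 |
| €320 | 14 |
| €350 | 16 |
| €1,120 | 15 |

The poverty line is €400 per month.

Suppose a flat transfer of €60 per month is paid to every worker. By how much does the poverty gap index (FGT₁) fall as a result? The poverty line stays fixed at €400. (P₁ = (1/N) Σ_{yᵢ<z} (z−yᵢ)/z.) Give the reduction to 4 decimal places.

Before: below the line — 25×€190, 14×€320, 16×€350; poverty gap index (FGT₁) = 0.256071.
After the €60 transfer: below the line — 25×€250, 14×€380; poverty gap index (FGT₁) = 0.143929.
Reduction = 0.256071 − 0.143929 = 0.1121.

0.1121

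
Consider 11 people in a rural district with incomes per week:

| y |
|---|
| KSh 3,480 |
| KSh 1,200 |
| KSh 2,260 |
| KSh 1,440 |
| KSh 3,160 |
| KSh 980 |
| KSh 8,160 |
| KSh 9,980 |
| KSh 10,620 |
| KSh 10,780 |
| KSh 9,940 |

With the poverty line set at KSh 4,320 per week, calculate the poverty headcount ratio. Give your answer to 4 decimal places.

0.5455

6 of the 11 people have income below KSh 4,320.
H = 6/11 = 0.5455.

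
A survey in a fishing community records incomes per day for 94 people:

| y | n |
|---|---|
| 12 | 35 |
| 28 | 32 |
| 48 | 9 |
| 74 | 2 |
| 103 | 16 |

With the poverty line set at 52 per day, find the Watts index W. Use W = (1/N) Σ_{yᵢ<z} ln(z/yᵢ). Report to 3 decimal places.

0.764

Poor units: 35×12, 32×28, 9×48 (q = 76 of N = 94).
Log shortfalls: ln(52/12) = 1.4663 (×35); ln(52/28) = 0.6190 (×32); ln(52/48) = 0.0800 (×9).
W = 71.851436 / 94 = 0.764.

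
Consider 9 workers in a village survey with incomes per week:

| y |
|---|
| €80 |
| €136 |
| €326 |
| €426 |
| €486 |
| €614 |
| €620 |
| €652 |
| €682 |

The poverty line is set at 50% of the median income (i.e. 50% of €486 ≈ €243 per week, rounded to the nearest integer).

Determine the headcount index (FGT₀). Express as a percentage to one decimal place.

22.2%

2 of the 9 workers have income below €243.
H = 2/9 = 22.2%.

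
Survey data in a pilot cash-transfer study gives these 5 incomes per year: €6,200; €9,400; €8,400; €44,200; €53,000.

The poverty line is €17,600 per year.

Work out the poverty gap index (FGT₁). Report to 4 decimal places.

0.3273

Incomes under z: €6,200, €8,400, €9,400 (q = 3 of N = 5).
Shortfall ratios: (17600−6200)/17600 = 0.6477; (17600−8400)/17600 = 0.5227; (17600−9400)/17600 = 0.4659.
Σ = 1.636364. Dividing by the full population N = 5 gives P₁ = 0.3273.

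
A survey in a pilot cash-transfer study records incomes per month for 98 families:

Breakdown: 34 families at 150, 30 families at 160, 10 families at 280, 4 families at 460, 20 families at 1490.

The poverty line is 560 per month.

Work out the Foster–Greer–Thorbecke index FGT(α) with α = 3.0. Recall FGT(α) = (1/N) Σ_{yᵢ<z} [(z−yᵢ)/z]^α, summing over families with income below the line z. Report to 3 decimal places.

Below the line: 34×150, 30×160, 10×280, 4×460 (q = 78 of N = 98).
Relative gaps: (560−150)/560 = 0.7321 (×34); (560−160)/560 = 0.7143 (×30); (560−280)/560 = 0.5000 (×10); (560−460)/560 = 0.1786 (×4).
Raised to α = 3.0: 0.39245 (×34); 0.36443 (×30); 0.12500 (×10); 0.00569 (×4).
Sum = 25.549119; FGT(3.0) = 25.549119 / 98 = 0.261.

0.261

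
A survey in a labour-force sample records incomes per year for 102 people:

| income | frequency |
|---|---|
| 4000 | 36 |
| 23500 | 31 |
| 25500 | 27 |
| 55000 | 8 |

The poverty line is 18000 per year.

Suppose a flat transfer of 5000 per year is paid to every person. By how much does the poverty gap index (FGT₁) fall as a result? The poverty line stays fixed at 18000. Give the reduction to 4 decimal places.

Before: below the line — 36×4000; poverty gap index (FGT₁) = 0.274510.
After the 5000 transfer: below the line — 36×9000; poverty gap index (FGT₁) = 0.176471.
Reduction = 0.274510 − 0.176471 = 0.0980.

0.0980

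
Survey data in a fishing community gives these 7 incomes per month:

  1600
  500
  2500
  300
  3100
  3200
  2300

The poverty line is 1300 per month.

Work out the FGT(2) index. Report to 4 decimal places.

0.1386

Incomes under z: 300, 500 (q = 2 of N = 7).
Relative gaps: (1300−300)/1300 = 0.7692; (1300−500)/1300 = 0.6154.
Squared: 0.5917; 0.3787.
Sum = 0.970414; P₂ = 0.970414 / 7 = 0.1386.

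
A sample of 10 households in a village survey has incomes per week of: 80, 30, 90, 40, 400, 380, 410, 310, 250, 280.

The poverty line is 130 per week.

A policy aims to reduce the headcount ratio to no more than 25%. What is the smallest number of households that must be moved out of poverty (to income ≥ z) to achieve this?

4 of the 10 households are poor, so H = 4/10 = 0.400.
A headcount ratio of at most 25% allows at most ⌊0.25 × 10⌋ = 2 poor households.
So at least 4 − 2 = 2 must be lifted.

2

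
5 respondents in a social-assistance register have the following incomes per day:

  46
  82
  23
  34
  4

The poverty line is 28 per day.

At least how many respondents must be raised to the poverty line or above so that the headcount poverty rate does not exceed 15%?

2

Currently q = 2 of N = 5 are below the line (H = 0.400).
A headcount ratio of at most 15% allows at most ⌊0.15 × 5⌋ = 0 poor respondents.
So at least 2 − 0 = 2 must be lifted.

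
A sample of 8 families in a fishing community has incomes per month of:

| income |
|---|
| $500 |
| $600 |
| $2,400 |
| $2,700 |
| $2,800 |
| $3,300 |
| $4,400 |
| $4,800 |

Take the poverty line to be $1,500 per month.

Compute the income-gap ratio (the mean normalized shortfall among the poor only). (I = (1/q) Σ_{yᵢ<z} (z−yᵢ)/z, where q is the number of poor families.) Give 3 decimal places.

Below the line: $500, $600 (q = 2 of N = 8).
Relative gaps: 0.6667, 0.6000; sum = 1.266667.
I averages over the q = 2 poor units only: 1.266667 / 2 = 0.633.

0.633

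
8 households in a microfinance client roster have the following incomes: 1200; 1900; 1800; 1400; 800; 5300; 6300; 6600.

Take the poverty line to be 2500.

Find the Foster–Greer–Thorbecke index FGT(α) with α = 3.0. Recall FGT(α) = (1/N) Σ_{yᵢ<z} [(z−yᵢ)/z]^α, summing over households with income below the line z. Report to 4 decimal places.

Poor units: 800, 1200, 1400, 1800, 1900 (q = 5 of N = 8).
Relative gaps: (2500−800)/2500 = 0.6800; (2500−1200)/2500 = 0.5200; (2500−1400)/2500 = 0.4400; (2500−1800)/2500 = 0.2800; (2500−1900)/2500 = 0.2400.
Raised to α = 3.0: 0.31443; 0.14061; 0.08518; 0.02195; 0.01382.
Sum = 0.576000; FGT(3.0) = 0.576000 / 8 = 0.0720.

0.0720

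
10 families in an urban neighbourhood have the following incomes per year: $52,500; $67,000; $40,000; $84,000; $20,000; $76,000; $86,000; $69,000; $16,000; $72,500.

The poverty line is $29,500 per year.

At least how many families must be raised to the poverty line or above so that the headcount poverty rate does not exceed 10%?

1

2 of the 10 families are poor, so H = 2/10 = 0.200.
A headcount ratio of at most 10% allows at most ⌊0.10 × 10⌋ = 1 poor families.
So at least 2 − 1 = 1 must be lifted.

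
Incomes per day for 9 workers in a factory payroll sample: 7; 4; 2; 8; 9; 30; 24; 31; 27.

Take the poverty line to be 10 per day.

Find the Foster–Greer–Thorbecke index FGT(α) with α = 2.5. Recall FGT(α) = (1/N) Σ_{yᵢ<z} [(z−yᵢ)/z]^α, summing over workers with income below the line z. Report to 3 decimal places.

0.102

Below the line: 2, 4, 7, 8, 9 (q = 5 of N = 9).
Gap ratios (z−y)/z: (10−2)/10 = 0.8000; (10−4)/10 = 0.6000; (10−7)/10 = 0.3000; (10−8)/10 = 0.2000; (10−9)/10 = 0.1000.
Raised to α = 2.5: 0.57243; 0.27885; 0.04930; 0.01789; 0.00316.
Sum = 0.921634; FGT(2.5) = 0.921634 / 9 = 0.102.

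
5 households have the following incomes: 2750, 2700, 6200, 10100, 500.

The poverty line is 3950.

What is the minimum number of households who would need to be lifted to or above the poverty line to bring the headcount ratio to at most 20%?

Currently q = 3 of N = 5 are below the line (H = 0.600).
A headcount ratio of at most 20% allows at most ⌊0.20 × 5⌋ = 1 poor households.
So at least 3 − 1 = 2 must be lifted.

2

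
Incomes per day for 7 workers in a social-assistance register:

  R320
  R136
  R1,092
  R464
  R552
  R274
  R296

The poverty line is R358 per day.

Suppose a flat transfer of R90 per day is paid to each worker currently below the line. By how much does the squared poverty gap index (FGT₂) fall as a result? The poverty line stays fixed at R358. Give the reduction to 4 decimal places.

0.0493

Before: below the line — R136, R274, R296, R320; squared poverty gap index (FGT₂) = 0.068693.
After the R90 transfer: below the line — R226; squared poverty gap index (FGT₂) = 0.019422.
Reduction = 0.068693 − 0.019422 = 0.0493.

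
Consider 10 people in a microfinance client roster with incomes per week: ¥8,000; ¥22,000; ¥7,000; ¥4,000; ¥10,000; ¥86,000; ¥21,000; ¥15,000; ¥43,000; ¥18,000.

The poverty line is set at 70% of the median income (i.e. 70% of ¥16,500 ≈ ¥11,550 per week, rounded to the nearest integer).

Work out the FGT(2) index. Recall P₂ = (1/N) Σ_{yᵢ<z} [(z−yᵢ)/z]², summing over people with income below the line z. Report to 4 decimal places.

0.0695

Incomes under z: ¥4,000, ¥7,000, ¥8,000, ¥10,000 (q = 4 of N = 10).
Shortfall ratios: (11550−4000)/11550 = 0.6537; (11550−7000)/11550 = 0.3939; (11550−8000)/11550 = 0.3074; (11550−10000)/11550 = 0.1342.
Squared: 0.4273; 0.1552; 0.0945; 0.0180.
Sum = 0.694964; P₂ = 0.694964 / 10 = 0.0695.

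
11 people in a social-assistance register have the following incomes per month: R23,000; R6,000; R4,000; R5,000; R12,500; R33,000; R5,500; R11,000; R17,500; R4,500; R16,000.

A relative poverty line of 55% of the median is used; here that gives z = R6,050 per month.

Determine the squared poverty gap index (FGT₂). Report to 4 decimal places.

Below z: R4,000, R4,500, R5,000, R5,500, R6,000 (q = 5 of N = 11).
Normalized shortfalls: (6050−4000)/6050 = 0.3388; (6050−4500)/6050 = 0.2562; (6050−5000)/6050 = 0.1736; (6050−5500)/6050 = 0.0909; (6050−6000)/6050 = 0.0083.
Squared: 0.1148; 0.0656; 0.0301; 0.0083; 0.0001.
Sum = 0.218906; P₂ = 0.218906 / 11 = 0.0199.

0.0199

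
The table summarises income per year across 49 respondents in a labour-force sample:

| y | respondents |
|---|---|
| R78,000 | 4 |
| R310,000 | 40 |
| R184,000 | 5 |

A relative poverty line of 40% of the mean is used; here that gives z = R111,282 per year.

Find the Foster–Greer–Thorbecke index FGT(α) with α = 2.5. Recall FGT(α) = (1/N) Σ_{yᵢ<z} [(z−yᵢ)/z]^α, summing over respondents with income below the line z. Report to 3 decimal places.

0.004

Poor units: 4×R78,000 (q = 4 of N = 49).
Relative gaps: (111282−78000)/111282 = 0.2991 (×4).
Raised to α = 2.5: 0.04892 (×4).
Sum = 0.195669; FGT(2.5) = 0.195669 / 49 = 0.004.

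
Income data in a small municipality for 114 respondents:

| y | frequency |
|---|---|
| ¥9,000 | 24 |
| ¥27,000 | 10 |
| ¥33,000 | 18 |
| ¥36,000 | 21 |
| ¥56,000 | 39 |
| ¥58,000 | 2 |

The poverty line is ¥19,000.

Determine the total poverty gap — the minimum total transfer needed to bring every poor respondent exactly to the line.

¥240,000

Below the line: 24×¥9,000 (q = 24 of N = 114).
Individual gaps: 24×(19000−9000) = 240000.
Aggregate gap = ¥240,000.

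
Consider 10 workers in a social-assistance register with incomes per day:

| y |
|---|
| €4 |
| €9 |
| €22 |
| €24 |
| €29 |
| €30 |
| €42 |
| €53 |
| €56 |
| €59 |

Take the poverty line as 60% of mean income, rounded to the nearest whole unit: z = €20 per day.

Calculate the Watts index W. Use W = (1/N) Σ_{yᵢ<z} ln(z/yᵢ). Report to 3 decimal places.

0.241

Poor units: €4, €9 (q = 2 of N = 10).
Log gaps: ln(20/4) = 1.6094; ln(20/9) = 0.7985.
W = 2.407946 / 10 = 0.241.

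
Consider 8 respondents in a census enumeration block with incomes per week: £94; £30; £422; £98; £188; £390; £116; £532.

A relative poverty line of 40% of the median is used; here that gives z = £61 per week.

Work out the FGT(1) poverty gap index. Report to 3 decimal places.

0.064

Below z: £30 (q = 1 of N = 8).
Relative gaps: (61−30)/61 = 0.5082.
Sum of shortfalls = 0.508197; P₁ averages over all N: 0.508197 / 8 = 0.064.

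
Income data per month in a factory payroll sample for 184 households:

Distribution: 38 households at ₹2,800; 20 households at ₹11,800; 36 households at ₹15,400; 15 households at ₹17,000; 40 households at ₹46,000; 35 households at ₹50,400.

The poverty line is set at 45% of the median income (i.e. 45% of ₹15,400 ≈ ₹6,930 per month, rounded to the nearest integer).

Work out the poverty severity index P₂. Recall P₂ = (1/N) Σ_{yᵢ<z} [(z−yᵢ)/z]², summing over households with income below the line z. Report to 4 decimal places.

Incomes under z: 38×₹2,800 (q = 38 of N = 184).
Relative gaps: (6930−2800)/6930 = 0.5960 (×38).
Squared: 0.3552 (×38).
Sum = 13.496378; P₂ = 13.496378 / 184 = 0.0733.

0.0733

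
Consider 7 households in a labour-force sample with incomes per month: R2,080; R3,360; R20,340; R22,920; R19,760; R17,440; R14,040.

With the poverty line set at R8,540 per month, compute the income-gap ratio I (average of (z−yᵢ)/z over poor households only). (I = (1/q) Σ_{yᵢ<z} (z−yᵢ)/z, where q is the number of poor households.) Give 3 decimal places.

Poor units: R2,080, R3,360 (q = 2 of N = 7).
Relative gaps: 0.7564, 0.6066; sum = 1.362998.
I averages over the q = 2 poor units only: 1.362998 / 2 = 0.681.

0.681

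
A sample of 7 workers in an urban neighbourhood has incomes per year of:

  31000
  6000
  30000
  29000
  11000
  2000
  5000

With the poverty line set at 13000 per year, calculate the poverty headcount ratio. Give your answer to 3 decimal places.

4 of the 7 workers have income below 13000.
H = 4/7 = 0.571.

0.571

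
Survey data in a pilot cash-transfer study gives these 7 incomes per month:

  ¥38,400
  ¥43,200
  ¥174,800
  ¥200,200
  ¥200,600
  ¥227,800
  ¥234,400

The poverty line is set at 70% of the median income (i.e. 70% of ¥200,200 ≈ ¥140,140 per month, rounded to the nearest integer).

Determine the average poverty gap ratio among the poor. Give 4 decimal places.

0.7089

Below the line: ¥38,400, ¥43,200 (q = 2 of N = 7).
Relative gaps: 0.7260, 0.6917; sum = 1.417725.
The income-gap ratio divides by q (the poor only): 1.417725 / 2 = 0.7089.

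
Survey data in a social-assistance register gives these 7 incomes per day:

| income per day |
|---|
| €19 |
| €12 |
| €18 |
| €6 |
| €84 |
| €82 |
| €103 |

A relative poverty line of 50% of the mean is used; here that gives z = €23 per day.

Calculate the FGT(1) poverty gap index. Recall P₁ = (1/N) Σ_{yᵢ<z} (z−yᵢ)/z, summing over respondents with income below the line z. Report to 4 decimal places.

0.2298

Poor units: €6, €12, €18, €19 (q = 4 of N = 7).
Gap ratios (z−y)/z: (23−6)/23 = 0.7391; (23−12)/23 = 0.4783; (23−18)/23 = 0.2174; (23−19)/23 = 0.1739.
Σ = 1.608696. Dividing by the full population N = 7 gives P₁ = 0.2298.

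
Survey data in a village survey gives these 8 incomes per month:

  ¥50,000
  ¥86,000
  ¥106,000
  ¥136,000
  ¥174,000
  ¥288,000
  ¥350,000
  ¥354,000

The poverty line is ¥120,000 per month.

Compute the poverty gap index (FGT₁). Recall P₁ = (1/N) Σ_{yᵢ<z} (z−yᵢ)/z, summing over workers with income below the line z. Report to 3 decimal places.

Below z: ¥50,000, ¥86,000, ¥106,000 (q = 3 of N = 8).
Gap ratios (z−y)/z: (120000−50000)/120000 = 0.5833; (120000−86000)/120000 = 0.2833; (120000−106000)/120000 = 0.1167.
Sum of shortfalls = 0.983333; P₁ averages over all N: 0.983333 / 8 = 0.123.

0.123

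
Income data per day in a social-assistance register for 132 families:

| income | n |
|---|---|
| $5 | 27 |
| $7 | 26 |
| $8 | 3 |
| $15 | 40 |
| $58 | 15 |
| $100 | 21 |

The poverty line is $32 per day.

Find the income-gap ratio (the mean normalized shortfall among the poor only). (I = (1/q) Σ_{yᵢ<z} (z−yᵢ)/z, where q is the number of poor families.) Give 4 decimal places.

0.6937

Below the line: 27×$5, 26×$7, 3×$8, 40×$15 (q = 96 of N = 132).
Shortfall ratios (z−y)/z: 0.8438 (×27), 0.7812 (×26), 0.7500 (×3), 0.5312 (×40); sum = 66.593750.
The income-gap ratio divides by q (the poor only): 66.593750 / 96 = 0.6937.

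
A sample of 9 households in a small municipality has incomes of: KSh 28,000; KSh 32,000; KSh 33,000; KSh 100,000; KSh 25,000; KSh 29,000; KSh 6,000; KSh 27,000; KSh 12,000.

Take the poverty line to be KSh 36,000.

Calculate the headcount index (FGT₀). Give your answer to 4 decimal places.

0.8889

8 of the 9 households have income below KSh 36,000.
H = 8/9 = 0.8889.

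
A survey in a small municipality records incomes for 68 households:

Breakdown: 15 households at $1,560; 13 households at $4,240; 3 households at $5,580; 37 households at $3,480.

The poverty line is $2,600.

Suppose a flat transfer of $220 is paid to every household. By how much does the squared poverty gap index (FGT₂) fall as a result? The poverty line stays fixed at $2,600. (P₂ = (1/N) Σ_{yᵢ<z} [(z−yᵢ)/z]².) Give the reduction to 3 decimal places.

Before: below the line — 15×$1,560; squared poverty gap index (FGT₂) = 0.03529.
After the $220 transfer: below the line — 15×$1,780; squared poverty gap index (FGT₂) = 0.02194.
Reduction = 0.03529 − 0.02194 = 0.013.

0.013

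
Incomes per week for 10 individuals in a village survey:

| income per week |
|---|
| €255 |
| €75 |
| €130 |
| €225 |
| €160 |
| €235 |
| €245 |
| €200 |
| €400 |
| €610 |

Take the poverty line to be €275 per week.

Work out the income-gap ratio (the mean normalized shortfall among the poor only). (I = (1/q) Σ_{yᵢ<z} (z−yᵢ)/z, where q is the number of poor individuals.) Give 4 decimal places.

Poor units: €75, €130, €160, €200, €225, €235, €245, €255 (q = 8 of N = 10).
Relative gaps: 0.7273, 0.5273, 0.4182, 0.2727, 0.1818, 0.1455, 0.1091, 0.0727; sum = 2.454545.
The income-gap ratio divides by q (the poor only): 2.454545 / 8 = 0.3068.

0.3068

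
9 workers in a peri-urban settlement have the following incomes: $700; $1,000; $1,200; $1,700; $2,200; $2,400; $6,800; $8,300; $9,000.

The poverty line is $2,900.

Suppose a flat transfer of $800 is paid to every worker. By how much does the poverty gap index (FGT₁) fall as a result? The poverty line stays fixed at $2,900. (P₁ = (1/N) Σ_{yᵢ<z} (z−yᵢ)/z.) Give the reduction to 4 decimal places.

Before: below the line — $700, $1,000, $1,200, $1,700, $2,200, $2,400; poverty gap index (FGT₁) = 0.314176.
After the $800 transfer: below the line — $1,500, $1,800, $2,000, $2,500; poverty gap index (FGT₁) = 0.145594.
Reduction = 0.314176 − 0.145594 = 0.1686.

0.1686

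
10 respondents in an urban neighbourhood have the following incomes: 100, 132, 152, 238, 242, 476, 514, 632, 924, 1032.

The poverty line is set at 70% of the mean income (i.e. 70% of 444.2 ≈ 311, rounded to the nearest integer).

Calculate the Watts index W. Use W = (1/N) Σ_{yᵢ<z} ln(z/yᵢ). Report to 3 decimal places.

0.323

Below z: 100, 132, 152, 238, 242 (q = 5 of N = 10).
Log gaps: ln(311/100) = 1.1346; ln(311/132) = 0.8570; ln(311/152) = 0.7159; ln(311/238) = 0.2675; ln(311/242) = 0.2509.
W = 3.225904 / 10 = 0.323.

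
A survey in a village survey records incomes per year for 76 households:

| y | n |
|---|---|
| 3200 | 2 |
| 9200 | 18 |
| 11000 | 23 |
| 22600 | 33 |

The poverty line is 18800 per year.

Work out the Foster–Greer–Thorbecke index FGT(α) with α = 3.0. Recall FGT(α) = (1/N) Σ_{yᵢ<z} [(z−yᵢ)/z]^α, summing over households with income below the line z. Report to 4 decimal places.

0.0682

Incomes under z: 2×3200, 18×9200, 23×11000 (q = 43 of N = 76).
Relative gaps: (18800−3200)/18800 = 0.8298 (×2); (18800−9200)/18800 = 0.5106 (×18); (18800−11000)/18800 = 0.4149 (×23).
Raised to α = 3.0: 0.57135 (×2); 0.13315 (×18); 0.07142 (×23).
Sum = 5.182013; FGT(3.0) = 5.182013 / 76 = 0.0682.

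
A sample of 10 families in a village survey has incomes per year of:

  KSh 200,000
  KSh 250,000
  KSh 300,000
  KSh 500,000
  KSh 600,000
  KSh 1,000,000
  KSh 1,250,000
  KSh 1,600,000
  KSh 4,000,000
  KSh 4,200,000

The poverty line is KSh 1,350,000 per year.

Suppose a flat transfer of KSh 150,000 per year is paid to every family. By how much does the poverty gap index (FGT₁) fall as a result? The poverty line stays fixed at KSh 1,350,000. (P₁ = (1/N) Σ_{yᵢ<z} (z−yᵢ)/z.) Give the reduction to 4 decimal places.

0.0741

Before: below the line — KSh 200,000, KSh 250,000, KSh 300,000, KSh 500,000, KSh 600,000, KSh 1,000,000, KSh 1,250,000; poverty gap index (FGT₁) = 0.396296.
After the KSh 150,000 transfer: below the line — KSh 350,000, KSh 400,000, KSh 450,000, KSh 650,000, KSh 750,000, KSh 1,150,000; poverty gap index (FGT₁) = 0.322222.
Reduction = 0.396296 − 0.322222 = 0.0741.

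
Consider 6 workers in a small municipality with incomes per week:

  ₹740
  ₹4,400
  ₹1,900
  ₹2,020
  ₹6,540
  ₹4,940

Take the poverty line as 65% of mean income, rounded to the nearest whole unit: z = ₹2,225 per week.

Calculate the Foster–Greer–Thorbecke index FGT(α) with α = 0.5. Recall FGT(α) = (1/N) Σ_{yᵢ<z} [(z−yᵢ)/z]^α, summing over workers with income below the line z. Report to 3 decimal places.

0.250

Incomes under z: ₹740, ₹1,900, ₹2,020 (q = 3 of N = 6).
Normalized shortfalls: (2225−740)/2225 = 0.6674; (2225−1900)/2225 = 0.1461; (2225−2020)/2225 = 0.0921.
Raised to α = 0.5: 0.81696; 0.38219; 0.30354.
Sum = 1.502680; FGT(0.5) = 1.502680 / 6 = 0.250.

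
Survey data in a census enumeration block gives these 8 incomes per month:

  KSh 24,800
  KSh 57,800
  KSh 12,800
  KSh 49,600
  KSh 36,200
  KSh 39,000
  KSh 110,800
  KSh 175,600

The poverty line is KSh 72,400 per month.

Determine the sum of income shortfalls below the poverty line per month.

Poor units: KSh 12,800, KSh 24,800, KSh 36,200, KSh 39,000, KSh 49,600, KSh 57,800 (q = 6 of N = 8).
Individual gaps: 72400−12800 = 59600; 72400−24800 = 47600; 72400−36200 = 36200; 72400−39000 = 33400; 72400−49600 = 22800; 72400−57800 = 14600.
Aggregate gap = KSh 214,200.

KSh 214,200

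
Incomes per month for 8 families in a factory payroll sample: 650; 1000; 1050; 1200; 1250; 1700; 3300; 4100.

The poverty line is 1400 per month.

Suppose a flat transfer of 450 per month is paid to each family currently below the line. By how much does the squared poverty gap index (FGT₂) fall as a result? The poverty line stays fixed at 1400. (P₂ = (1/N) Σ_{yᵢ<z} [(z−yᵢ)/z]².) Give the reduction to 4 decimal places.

Before: below the line — 650, 1000, 1050, 1200, 1250; squared poverty gap index (FGT₂) = 0.057876.
After the 450 transfer: below the line — 1100; squared poverty gap index (FGT₂) = 0.005740.
Reduction = 0.057876 − 0.005740 = 0.0521.

0.0521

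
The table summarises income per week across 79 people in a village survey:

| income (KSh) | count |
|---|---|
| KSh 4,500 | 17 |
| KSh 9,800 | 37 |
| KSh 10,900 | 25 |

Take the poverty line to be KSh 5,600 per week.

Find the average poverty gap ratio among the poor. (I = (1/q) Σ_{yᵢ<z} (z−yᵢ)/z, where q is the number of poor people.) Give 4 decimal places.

0.1964

Poor units: 17×KSh 4,500 (q = 17 of N = 79).
Relative gaps: 0.1964 (×17); sum = 3.339286.
The income-gap ratio divides by q (the poor only): 3.339286 / 17 = 0.1964.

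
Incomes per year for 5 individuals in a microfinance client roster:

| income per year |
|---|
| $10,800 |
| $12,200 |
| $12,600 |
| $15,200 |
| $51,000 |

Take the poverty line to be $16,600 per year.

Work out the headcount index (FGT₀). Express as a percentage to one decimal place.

80.0%

4 of the 5 individuals have income below $16,600.
H = 4/5 = 80.0%.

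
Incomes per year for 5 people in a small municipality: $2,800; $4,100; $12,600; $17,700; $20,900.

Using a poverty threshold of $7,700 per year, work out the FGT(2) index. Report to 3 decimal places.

0.125

Poor units: $2,800, $4,100 (q = 2 of N = 5).
Normalized shortfalls: (7700−2800)/7700 = 0.6364; (7700−4100)/7700 = 0.4675.
Squared: 0.4050; 0.2186.
Sum = 0.623545; P₂ = 0.623545 / 5 = 0.125.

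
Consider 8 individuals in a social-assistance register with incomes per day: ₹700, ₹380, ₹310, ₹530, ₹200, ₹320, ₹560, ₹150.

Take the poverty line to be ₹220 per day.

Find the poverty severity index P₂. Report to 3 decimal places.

Below z: ₹150, ₹200 (q = 2 of N = 8).
Gap ratios (z−y)/z: (220−150)/220 = 0.3182; (220−200)/220 = 0.0909.
Squared: 0.1012; 0.0083.
Sum = 0.109504; P₂ = 0.109504 / 8 = 0.014.

0.014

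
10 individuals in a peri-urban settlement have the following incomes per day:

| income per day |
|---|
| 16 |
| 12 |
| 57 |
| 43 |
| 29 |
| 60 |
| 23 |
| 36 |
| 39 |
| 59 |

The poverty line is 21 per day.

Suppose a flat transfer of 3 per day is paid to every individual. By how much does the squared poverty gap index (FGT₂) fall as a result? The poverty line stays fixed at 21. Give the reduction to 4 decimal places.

Before: below the line — 12, 16; squared poverty gap index (FGT₂) = 0.024036.
After the 3 transfer: below the line — 15, 19; squared poverty gap index (FGT₂) = 0.009070.
Reduction = 0.024036 − 0.009070 = 0.0150.

0.0150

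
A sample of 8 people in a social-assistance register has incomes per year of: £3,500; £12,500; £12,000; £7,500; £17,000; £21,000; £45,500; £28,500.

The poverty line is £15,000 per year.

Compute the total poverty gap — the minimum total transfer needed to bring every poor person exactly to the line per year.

£24,500

Below z: £3,500, £7,500, £12,000, £12,500 (q = 4 of N = 8).
Individual gaps: 15000−3500 = 11500; 15000−7500 = 7500; 15000−12000 = 3000; 15000−12500 = 2500.
Aggregate gap = £24,500.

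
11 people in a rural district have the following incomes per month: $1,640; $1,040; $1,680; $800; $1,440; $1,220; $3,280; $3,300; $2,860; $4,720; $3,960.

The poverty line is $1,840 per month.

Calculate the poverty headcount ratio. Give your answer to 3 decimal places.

6 of the 11 people have income below $1,840.
H = 6/11 = 0.545.

0.545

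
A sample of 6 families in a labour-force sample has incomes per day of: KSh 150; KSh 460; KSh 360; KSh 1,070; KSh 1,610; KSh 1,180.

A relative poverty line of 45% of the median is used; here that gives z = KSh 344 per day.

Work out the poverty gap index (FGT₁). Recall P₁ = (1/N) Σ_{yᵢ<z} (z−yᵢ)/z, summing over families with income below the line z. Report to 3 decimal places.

Below z: KSh 150 (q = 1 of N = 6).
Shortfall ratios: (344−150)/344 = 0.5640.
Sum of shortfalls = 0.563953; P₁ averages over all N: 0.563953 / 6 = 0.094.

0.094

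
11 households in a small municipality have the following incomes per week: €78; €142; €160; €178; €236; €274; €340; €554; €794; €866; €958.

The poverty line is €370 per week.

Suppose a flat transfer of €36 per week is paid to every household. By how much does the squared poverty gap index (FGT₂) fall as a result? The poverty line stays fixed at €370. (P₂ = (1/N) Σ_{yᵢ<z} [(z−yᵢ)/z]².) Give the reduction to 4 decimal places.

Before: below the line — €78, €142, €160, €178, €236, €274, €340; squared poverty gap index (FGT₂) = 0.163546.
After the €36 transfer: below the line — €114, €178, €196, €214, €272, €310; squared poverty gap index (FGT₂) = 0.113033.
Reduction = 0.163546 − 0.113033 = 0.0505.

0.0505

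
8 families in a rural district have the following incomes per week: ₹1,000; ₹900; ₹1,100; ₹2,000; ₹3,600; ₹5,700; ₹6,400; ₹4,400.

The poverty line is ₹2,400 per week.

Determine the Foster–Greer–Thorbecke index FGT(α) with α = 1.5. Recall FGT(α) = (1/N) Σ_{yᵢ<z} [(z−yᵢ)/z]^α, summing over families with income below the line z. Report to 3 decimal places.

Below z: ₹900, ₹1,000, ₹1,100, ₹2,000 (q = 4 of N = 8).
Normalized shortfalls: (2400−900)/2400 = 0.6250; (2400−1000)/2400 = 0.5833; (2400−1100)/2400 = 0.5417; (2400−2000)/2400 = 0.1667.
Raised to α = 1.5: 0.49411; 0.44553; 0.39866; 0.06804.
Sum = 1.406331; FGT(1.5) = 1.406331 / 8 = 0.176.

0.176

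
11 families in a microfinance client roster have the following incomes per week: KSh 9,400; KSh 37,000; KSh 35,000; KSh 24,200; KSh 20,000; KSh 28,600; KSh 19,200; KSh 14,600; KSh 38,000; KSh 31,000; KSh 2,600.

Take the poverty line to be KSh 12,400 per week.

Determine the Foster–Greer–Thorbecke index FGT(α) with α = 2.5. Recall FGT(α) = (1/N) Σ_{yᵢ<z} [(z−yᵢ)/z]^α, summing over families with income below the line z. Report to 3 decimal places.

Incomes under z: KSh 2,600, KSh 9,400 (q = 2 of N = 11).
Relative gaps: (12400−2600)/12400 = 0.7903; (12400−9400)/12400 = 0.2419.
Raised to α = 2.5: 0.55528; 0.02879.
Sum = 0.584069; FGT(2.5) = 0.584069 / 11 = 0.053.

0.053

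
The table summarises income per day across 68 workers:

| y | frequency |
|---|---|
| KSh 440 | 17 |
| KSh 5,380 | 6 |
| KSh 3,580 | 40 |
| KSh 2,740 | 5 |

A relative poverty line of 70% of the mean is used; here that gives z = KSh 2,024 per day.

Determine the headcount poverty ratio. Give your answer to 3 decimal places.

17 of the 68 workers have income below KSh 2,024.
H = 17/68 = 0.250.

0.250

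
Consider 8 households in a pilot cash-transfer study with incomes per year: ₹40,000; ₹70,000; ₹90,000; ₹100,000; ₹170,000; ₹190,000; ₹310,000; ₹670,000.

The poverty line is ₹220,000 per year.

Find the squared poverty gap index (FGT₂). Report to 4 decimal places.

Incomes under z: ₹40,000, ₹70,000, ₹90,000, ₹100,000, ₹170,000, ₹190,000 (q = 6 of N = 8).
Normalized shortfalls: (220000−40000)/220000 = 0.8182; (220000−70000)/220000 = 0.6818; (220000−90000)/220000 = 0.5909; (220000−100000)/220000 = 0.5455; (220000−170000)/220000 = 0.2273; (220000−190000)/220000 = 0.1364.
Squared: 0.6694; 0.4649; 0.3492; 0.2975; 0.0517; 0.0186.
Sum = 1.851240; P₂ = 1.851240 / 8 = 0.2314.

0.2314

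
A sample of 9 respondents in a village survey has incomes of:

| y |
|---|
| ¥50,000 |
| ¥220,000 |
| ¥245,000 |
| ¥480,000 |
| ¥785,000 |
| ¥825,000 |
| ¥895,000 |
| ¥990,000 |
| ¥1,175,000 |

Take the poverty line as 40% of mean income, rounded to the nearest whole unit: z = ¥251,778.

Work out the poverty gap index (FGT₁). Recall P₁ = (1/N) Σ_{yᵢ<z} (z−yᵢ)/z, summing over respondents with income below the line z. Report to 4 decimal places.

Poor units: ¥50,000, ¥220,000, ¥245,000 (q = 3 of N = 9).
Normalized shortfalls: (251778−50000)/251778 = 0.8014; (251778−220000)/251778 = 0.1262; (251778−245000)/251778 = 0.0269.
Σ = 0.954547. Dividing by the full population N = 9 gives P₁ = 0.1061.

0.1061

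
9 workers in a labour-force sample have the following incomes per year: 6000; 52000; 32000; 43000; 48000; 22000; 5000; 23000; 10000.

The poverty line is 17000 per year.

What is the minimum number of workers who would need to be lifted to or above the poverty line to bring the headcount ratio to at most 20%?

2

3 of the 9 workers are poor, so H = 3/9 = 0.333.
A headcount ratio of at most 20% allows at most ⌊0.20 × 9⌋ = 1 poor workers.
So at least 3 − 1 = 2 must be lifted.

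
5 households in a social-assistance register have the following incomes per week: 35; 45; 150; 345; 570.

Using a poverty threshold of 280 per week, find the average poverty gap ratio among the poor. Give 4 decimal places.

0.7262

Poor units: 35, 45, 150 (q = 3 of N = 5).
Shortfall ratios (z−y)/z: 0.8750, 0.8393, 0.4643; sum = 2.178571.
The income-gap ratio divides by q (the poor only): 2.178571 / 3 = 0.7262.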